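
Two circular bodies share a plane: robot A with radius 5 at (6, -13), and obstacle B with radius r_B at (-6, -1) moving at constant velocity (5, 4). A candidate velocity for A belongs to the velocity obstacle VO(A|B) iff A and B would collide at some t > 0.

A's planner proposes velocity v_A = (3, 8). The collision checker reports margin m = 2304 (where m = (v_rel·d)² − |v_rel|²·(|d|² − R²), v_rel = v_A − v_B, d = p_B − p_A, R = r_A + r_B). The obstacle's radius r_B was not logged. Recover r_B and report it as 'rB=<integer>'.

m = 2304
d = (-12, 12);  v_rel = (-2, 4),  |v_rel|² = 20
v_rel×d = (-2)·(12) − (4)·(-12) = 24
since m = R²·20 − 24²:  R² = (576 + 2304) / 20 = 144
R = √144 = 12  ⇒  r_B = 12 − 5 = 7

rB=7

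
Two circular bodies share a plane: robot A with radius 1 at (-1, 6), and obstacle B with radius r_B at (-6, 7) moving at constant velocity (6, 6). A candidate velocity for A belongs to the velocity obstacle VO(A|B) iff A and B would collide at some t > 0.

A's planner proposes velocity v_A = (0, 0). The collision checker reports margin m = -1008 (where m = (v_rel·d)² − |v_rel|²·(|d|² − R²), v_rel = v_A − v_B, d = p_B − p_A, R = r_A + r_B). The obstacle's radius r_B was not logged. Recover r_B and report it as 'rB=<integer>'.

m = -1008
d = (-5, 1);  v_rel = (-6, -6),  |v_rel|² = 72
v_rel×d = (-6)·(1) − (-6)·(-5) = -36
since m = R²·72 − (-36)²:  R² = (1296 + -1008) / 72 = 4
R = √4 = 2  ⇒  r_B = 2 − 1 = 1

rB=1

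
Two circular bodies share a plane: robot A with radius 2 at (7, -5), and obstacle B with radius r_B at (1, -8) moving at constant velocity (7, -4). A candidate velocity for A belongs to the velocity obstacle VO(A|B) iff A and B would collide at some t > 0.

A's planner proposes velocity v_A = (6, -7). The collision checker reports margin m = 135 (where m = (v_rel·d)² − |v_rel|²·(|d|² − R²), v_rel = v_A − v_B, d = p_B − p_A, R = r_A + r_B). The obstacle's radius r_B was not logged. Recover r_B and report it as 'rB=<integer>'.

m = 135
d = (-6, -3);  v_rel = (-1, -3),  |v_rel|² = 10
v_rel×d = (-1)·(-3) − (-3)·(-6) = -15
since m = R²·10 − (-15)²:  R² = (225 + 135) / 10 = 36
R = √36 = 6  ⇒  r_B = 6 − 2 = 4

rB=4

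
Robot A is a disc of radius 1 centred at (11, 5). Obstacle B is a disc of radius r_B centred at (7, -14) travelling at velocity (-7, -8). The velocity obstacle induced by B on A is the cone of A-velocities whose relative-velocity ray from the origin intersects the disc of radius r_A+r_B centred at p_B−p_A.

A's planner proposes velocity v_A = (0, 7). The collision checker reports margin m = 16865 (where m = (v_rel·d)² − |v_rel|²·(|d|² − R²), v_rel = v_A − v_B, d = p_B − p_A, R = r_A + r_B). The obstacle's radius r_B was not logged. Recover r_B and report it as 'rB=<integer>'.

m = 16865
d = (-4, -19);  v_rel = (7, 15),  |v_rel|² = 274
v_rel×d = (7)·(-19) − (15)·(-4) = -73
since m = R²·274 − (-73)²:  R² = (5329 + 16865) / 274 = 81
R = √81 = 9  ⇒  r_B = 9 − 1 = 8

rB=8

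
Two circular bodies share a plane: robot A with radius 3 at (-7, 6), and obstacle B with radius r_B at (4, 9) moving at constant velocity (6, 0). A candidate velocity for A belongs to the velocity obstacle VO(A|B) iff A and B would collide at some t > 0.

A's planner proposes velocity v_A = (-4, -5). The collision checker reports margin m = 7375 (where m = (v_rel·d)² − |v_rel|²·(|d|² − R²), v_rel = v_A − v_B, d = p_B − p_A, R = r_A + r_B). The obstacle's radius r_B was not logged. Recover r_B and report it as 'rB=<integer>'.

m = 7375
d = (11, 3);  v_rel = (-10, -5),  |v_rel|² = 125
v_rel×d = (-10)·(3) − (-5)·(11) = 25
since m = R²·125 − 25²:  R² = (625 + 7375) / 125 = 64
R = √64 = 8  ⇒  r_B = 8 − 3 = 5

rB=5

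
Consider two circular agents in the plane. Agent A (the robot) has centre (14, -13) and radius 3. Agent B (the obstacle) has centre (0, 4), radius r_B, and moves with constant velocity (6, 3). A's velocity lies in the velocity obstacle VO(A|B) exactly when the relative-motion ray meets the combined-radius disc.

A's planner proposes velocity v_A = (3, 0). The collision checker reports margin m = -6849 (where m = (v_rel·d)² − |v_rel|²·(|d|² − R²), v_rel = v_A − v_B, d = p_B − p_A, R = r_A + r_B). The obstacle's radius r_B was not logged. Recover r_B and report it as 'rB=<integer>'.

m = -6849
d = (-14, 17);  v_rel = (-3, -3),  |v_rel|² = 18
v_rel×d = (-3)·(17) − (-3)·(-14) = -93
since m = R²·18 − (-93)²:  R² = (8649 + -6849) / 18 = 100
R = √100 = 10  ⇒  r_B = 10 − 3 = 7

rB=7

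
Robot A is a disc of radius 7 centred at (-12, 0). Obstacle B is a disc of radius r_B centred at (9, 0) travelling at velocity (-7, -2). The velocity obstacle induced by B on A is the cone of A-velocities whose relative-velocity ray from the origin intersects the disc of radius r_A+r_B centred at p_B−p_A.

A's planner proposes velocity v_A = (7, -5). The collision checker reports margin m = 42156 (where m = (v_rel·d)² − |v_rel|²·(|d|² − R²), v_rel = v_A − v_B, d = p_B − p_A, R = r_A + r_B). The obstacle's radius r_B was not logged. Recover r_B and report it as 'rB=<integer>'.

m = 42156
d = (21, 0);  v_rel = (14, -3),  |v_rel|² = 205
v_rel×d = (14)·(0) − (-3)·(21) = 63
since m = R²·205 − 63²:  R² = (3969 + 42156) / 205 = 225
R = √225 = 15  ⇒  r_B = 15 − 7 = 8

rB=8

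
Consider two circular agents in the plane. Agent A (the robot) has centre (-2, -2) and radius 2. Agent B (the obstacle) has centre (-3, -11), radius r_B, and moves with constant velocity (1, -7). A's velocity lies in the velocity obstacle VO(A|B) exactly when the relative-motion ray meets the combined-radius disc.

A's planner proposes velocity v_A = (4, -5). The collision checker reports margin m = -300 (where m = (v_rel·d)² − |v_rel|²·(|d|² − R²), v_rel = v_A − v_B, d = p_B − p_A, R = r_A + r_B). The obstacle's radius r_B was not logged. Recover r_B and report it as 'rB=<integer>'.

m = -300
d = (-1, -9);  v_rel = (3, 2),  |v_rel|² = 13
v_rel×d = (3)·(-9) − (2)·(-1) = -25
since m = R²·13 − (-25)²:  R² = (625 + -300) / 13 = 25
R = √25 = 5  ⇒  r_B = 5 − 2 = 3

rB=3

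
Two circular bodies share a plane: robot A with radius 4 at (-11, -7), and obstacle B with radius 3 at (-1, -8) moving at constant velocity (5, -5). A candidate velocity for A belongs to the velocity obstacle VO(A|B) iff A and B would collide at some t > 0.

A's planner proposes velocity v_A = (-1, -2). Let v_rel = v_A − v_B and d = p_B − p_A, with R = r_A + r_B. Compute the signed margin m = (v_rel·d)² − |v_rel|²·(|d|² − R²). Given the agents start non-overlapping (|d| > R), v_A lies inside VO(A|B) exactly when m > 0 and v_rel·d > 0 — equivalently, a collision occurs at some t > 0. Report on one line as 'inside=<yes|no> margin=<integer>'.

d = (10, -1),  |d|² = 101;  R = 4+3 = 7,  c = 101−7² = 52
v_rel = (-6, 3),  |v_rel|² = 45;  v_rel·d = (-6)·(10) + (3)·(-1) = -63
45·t² + 126·t + 52 = 0  ⇒  m = (-63)² − 45·52 = 1629
m = 1629 > 0,  v_rel·d = -63 < 0  ⇒  outside

inside=no margin=1629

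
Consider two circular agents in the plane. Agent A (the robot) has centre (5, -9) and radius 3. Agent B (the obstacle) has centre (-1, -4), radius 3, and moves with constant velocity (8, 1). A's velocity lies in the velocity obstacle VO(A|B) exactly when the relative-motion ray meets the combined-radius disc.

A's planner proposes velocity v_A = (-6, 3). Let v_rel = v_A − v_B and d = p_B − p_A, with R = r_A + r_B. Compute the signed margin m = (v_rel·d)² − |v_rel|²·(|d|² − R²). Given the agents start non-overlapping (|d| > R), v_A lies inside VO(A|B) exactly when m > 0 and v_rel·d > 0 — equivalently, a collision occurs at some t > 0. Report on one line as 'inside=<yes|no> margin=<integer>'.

d = (-6, 5),  |d|² = 61;  R = 3+3 = 6,  c = 61−6² = 25
v_rel = (-14, 2),  |v_rel|² = 200;  v_rel·d = (-14)·(-6) + (2)·(5) = 94
200·t² − 188·t + 25 = 0  ⇒  m = 94² − 200·25 = 3836
m = 3836 > 0,  v_rel·d = 94 > 0  ⇒  inside

inside=yes margin=3836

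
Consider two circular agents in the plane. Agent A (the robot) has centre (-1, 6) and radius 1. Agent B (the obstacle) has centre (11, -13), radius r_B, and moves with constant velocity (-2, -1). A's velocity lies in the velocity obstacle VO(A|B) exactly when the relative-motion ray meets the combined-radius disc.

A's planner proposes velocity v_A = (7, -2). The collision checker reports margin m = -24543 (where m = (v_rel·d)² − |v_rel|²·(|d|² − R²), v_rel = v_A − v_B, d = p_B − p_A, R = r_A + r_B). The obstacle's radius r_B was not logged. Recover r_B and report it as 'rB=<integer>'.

m = -24543
d = (12, -19);  v_rel = (9, -1),  |v_rel|² = 82
v_rel×d = (9)·(-19) − (-1)·(12) = -159
since m = R²·82 − (-159)²:  R² = (25281 + -24543) / 82 = 9
R = √9 = 3  ⇒  r_B = 3 − 1 = 2

rB=2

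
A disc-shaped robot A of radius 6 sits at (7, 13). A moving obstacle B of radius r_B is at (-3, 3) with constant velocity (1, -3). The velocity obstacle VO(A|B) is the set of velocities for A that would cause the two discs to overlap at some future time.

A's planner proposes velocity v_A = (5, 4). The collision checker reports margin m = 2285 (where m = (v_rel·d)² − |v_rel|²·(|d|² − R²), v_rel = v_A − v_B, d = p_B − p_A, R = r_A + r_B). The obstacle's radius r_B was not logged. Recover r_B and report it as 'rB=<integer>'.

m = 2285
d = (-10, -10);  v_rel = (4, 7),  |v_rel|² = 65
v_rel×d = (4)·(-10) − (7)·(-10) = 30
since m = R²·65 − 30²:  R² = (900 + 2285) / 65 = 49
R = √49 = 7  ⇒  r_B = 7 − 6 = 1

rB=1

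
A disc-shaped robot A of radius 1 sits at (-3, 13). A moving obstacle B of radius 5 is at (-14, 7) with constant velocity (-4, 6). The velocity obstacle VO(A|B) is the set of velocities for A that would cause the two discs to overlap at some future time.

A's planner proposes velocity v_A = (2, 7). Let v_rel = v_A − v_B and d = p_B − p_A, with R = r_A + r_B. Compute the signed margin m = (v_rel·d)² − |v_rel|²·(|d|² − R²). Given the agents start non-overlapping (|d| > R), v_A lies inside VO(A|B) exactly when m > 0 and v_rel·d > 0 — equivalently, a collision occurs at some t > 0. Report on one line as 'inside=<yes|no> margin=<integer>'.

d = (-11, -6),  |d|² = 157;  R = 1+5 = 6,  c = 157−6² = 121
v_rel = (6, 1),  |v_rel|² = 37;  v_rel·d = (6)·(-11) + (1)·(-6) = -72
37·t² + 144·t + 121 = 0  ⇒  m = (-72)² − 37·121 = 707
m = 707 > 0,  v_rel·d = -72 < 0  ⇒  outside

inside=no margin=707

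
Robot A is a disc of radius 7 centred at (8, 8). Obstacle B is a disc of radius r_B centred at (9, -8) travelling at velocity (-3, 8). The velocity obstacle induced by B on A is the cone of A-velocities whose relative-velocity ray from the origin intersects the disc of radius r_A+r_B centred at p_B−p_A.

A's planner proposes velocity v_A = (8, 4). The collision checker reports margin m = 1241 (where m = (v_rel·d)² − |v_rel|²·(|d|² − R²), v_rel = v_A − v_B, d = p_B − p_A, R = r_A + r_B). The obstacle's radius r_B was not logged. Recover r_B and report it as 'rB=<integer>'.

m = 1241
d = (1, -16);  v_rel = (11, -4),  |v_rel|² = 137
v_rel×d = (11)·(-16) − (-4)·(1) = -172
since m = R²·137 − (-172)²:  R² = (29584 + 1241) / 137 = 225
R = √225 = 15  ⇒  r_B = 15 − 7 = 8

rB=8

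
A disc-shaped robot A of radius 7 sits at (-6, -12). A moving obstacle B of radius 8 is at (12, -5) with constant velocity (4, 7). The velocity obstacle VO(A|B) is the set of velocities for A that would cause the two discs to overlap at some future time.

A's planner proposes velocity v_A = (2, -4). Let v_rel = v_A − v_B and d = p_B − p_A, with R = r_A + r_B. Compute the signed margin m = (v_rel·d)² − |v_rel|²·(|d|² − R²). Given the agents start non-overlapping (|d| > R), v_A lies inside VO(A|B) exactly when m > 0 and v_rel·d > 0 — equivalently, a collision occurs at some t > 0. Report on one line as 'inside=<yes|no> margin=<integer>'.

d = (18, 7),  |d|² = 373;  R = 7+8 = 15,  c = 373−15² = 148
v_rel = (-2, -11),  |v_rel|² = 125;  v_rel·d = (-2)·(18) + (-11)·(7) = -113
125·t² + 226·t + 148 = 0  ⇒  m = (-113)² − 125·148 = -5731
m = -5731 < 0,  v_rel·d = -113 < 0  ⇒  outside

inside=no margin=-5731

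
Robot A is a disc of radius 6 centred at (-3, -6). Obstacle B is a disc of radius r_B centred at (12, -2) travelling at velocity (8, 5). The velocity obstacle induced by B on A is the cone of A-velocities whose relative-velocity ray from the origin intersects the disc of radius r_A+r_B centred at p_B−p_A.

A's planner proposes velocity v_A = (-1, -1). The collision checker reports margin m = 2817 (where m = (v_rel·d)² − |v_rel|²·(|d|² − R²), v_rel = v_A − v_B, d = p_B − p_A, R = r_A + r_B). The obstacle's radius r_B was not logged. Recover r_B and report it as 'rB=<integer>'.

m = 2817
d = (15, 4);  v_rel = (-9, -6),  |v_rel|² = 117
v_rel×d = (-9)·(4) − (-6)·(15) = 54
since m = R²·117 − 54²:  R² = (2916 + 2817) / 117 = 49
R = √49 = 7  ⇒  r_B = 7 − 6 = 1

rB=1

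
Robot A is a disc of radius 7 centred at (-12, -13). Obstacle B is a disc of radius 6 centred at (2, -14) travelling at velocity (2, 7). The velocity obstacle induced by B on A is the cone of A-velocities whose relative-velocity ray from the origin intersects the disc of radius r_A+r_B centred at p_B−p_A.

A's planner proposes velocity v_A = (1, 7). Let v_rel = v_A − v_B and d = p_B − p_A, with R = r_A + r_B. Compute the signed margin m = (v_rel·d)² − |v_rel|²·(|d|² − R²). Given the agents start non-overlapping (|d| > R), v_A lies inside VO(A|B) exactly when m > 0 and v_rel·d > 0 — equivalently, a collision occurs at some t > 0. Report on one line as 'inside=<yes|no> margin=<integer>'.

d = (14, -1),  |d|² = 197;  R = 7+6 = 13,  c = 197−13² = 28
v_rel = (-1, 0),  |v_rel|² = 1;  v_rel·d = (-1)·(14) + (0)·(-1) = -14
1·t² + 28·t + 28 = 0  ⇒  m = (-14)² − 1·28 = 168
m = 168 > 0,  v_rel·d = -14 < 0  ⇒  outside

inside=no margin=168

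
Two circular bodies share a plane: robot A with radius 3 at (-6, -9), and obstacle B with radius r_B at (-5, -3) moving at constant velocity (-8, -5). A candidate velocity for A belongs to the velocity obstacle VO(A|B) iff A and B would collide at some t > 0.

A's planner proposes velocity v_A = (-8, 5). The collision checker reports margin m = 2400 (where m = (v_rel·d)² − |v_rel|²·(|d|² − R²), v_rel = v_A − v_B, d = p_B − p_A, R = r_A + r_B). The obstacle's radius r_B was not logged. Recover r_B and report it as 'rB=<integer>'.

m = 2400
d = (1, 6);  v_rel = (0, 10),  |v_rel|² = 100
v_rel×d = (0)·(6) − (10)·(1) = -10
since m = R²·100 − (-10)²:  R² = (100 + 2400) / 100 = 25
R = √25 = 5  ⇒  r_B = 5 − 3 = 2

rB=2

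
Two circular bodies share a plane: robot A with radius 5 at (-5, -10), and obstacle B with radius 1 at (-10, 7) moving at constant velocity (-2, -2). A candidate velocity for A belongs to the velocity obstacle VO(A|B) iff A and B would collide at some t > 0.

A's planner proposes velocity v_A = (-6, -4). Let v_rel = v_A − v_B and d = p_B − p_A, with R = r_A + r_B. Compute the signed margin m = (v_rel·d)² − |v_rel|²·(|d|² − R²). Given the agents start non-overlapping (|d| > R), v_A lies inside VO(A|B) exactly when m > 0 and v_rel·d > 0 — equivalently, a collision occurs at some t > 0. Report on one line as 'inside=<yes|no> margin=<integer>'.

d = (-5, 17),  |d|² = 314;  R = 5+1 = 6,  c = 314−6² = 278
v_rel = (-4, -2),  |v_rel|² = 20;  v_rel·d = (-4)·(-5) + (-2)·(17) = -14
20·t² + 28·t + 278 = 0  ⇒  m = (-14)² − 20·278 = -5364
m = -5364 < 0,  v_rel·d = -14 < 0  ⇒  outside

inside=no margin=-5364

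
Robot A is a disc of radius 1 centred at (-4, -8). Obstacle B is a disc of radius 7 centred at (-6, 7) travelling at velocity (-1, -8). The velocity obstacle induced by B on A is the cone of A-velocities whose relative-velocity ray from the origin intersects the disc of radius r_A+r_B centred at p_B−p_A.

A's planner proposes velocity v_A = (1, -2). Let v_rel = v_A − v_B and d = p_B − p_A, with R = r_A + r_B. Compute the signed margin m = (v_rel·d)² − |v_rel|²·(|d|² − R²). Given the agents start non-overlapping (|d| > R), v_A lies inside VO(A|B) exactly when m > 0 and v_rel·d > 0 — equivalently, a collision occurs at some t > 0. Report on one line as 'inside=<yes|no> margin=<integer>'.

d = (-2, 15),  |d|² = 229;  R = 1+7 = 8,  c = 229−8² = 165
v_rel = (2, 6),  |v_rel|² = 40;  v_rel·d = (2)·(-2) + (6)·(15) = 86
40·t² − 172·t + 165 = 0  ⇒  m = 86² − 40·165 = 796
m = 796 > 0,  v_rel·d = 86 > 0  ⇒  inside

inside=yes margin=796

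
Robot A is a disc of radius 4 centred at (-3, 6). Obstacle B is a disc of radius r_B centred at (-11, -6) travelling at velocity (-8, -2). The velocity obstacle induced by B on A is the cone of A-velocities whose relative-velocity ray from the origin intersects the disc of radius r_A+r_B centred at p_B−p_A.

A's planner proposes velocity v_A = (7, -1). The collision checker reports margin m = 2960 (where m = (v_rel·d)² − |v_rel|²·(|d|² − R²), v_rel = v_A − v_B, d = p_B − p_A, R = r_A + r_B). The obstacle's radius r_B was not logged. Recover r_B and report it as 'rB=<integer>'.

m = 2960
d = (-8, -12);  v_rel = (15, 1),  |v_rel|² = 226
v_rel×d = (15)·(-12) − (1)·(-8) = -172
since m = R²·226 − (-172)²:  R² = (29584 + 2960) / 226 = 144
R = √144 = 12  ⇒  r_B = 12 − 4 = 8

rB=8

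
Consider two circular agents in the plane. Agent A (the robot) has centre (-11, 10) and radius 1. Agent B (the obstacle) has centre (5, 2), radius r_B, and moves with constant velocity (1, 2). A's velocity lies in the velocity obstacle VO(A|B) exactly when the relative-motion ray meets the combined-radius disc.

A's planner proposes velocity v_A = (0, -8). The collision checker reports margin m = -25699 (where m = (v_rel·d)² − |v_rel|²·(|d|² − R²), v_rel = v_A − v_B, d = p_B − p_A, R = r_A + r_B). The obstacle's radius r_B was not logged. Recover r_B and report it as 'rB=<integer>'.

m = -25699
d = (16, -8);  v_rel = (-1, -10),  |v_rel|² = 101
v_rel×d = (-1)·(-8) − (-10)·(16) = 168
since m = R²·101 − 168²:  R² = (28224 + -25699) / 101 = 25
R = √25 = 5  ⇒  r_B = 5 − 1 = 4

rB=4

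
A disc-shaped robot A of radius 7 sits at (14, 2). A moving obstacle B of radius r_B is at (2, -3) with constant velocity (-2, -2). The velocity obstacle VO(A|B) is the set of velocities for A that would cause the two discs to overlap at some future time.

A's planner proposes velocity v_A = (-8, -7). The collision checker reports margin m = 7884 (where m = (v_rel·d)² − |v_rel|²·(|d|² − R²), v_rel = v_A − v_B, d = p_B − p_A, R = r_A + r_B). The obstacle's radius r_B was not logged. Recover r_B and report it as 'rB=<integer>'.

m = 7884
d = (-12, -5);  v_rel = (-6, -5),  |v_rel|² = 61
v_rel×d = (-6)·(-5) − (-5)·(-12) = -30
since m = R²·61 − (-30)²:  R² = (900 + 7884) / 61 = 144
R = √144 = 12  ⇒  r_B = 12 − 7 = 5

rB=5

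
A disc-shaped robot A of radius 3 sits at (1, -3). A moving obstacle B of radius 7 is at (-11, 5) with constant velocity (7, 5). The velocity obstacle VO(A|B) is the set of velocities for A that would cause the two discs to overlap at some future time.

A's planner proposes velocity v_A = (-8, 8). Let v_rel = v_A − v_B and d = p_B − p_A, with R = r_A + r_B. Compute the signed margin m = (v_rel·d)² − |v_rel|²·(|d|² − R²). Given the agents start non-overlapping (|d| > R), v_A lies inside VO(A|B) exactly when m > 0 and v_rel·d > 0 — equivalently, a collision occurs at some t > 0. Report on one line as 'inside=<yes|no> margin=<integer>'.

d = (-12, 8),  |d|² = 208;  R = 3+7 = 10,  c = 208−10² = 108
v_rel = (-15, 3),  |v_rel|² = 234;  v_rel·d = (-15)·(-12) + (3)·(8) = 204
234·t² − 408·t + 108 = 0  ⇒  m = 204² − 234·108 = 16344
m = 16344 > 0,  v_rel·d = 204 > 0  ⇒  inside

inside=yes margin=16344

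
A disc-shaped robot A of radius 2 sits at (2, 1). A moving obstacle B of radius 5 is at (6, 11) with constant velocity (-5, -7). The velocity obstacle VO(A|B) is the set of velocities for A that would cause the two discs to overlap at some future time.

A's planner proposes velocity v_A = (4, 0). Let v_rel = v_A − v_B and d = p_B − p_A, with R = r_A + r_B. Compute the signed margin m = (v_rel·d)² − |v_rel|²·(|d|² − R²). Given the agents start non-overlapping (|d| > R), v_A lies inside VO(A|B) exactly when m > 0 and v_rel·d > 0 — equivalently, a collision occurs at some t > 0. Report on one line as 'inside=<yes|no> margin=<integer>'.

d = (4, 10),  |d|² = 116;  R = 2+5 = 7,  c = 116−7² = 67
v_rel = (9, 7),  |v_rel|² = 130;  v_rel·d = (9)·(4) + (7)·(10) = 106
130·t² − 212·t + 67 = 0  ⇒  m = 106² − 130·67 = 2526
m = 2526 > 0,  v_rel·d = 106 > 0  ⇒  inside

inside=yes margin=2526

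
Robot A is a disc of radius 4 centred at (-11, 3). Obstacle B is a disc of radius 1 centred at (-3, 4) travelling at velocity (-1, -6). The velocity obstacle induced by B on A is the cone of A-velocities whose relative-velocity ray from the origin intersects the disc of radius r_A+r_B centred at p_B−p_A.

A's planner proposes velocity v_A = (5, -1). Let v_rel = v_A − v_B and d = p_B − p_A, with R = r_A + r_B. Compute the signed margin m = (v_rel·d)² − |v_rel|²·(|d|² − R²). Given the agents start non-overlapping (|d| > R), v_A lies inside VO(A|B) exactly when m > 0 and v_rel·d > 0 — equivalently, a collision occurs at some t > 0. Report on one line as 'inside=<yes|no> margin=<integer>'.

d = (8, 1),  |d|² = 65;  R = 4+1 = 5,  c = 65−5² = 40
v_rel = (6, 5),  |v_rel|² = 61;  v_rel·d = (6)·(8) + (5)·(1) = 53
61·t² − 106·t + 40 = 0  ⇒  m = 53² − 61·40 = 369
m = 369 > 0,  v_rel·d = 53 > 0  ⇒  inside

inside=yes margin=369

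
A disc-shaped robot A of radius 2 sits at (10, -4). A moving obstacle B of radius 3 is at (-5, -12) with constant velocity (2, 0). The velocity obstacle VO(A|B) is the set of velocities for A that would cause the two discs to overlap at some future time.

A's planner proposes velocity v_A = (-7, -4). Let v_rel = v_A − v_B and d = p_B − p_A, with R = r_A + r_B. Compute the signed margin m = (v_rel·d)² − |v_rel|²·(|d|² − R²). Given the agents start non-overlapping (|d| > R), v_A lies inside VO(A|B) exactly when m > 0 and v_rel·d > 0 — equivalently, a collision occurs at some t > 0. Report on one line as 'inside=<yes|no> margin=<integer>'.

d = (-15, -8),  |d|² = 289;  R = 2+3 = 5,  c = 289−5² = 264
v_rel = (-9, -4),  |v_rel|² = 97;  v_rel·d = (-9)·(-15) + (-4)·(-8) = 167
97·t² − 334·t + 264 = 0  ⇒  m = 167² − 97·264 = 2281
m = 2281 > 0,  v_rel·d = 167 > 0  ⇒  inside

inside=yes margin=2281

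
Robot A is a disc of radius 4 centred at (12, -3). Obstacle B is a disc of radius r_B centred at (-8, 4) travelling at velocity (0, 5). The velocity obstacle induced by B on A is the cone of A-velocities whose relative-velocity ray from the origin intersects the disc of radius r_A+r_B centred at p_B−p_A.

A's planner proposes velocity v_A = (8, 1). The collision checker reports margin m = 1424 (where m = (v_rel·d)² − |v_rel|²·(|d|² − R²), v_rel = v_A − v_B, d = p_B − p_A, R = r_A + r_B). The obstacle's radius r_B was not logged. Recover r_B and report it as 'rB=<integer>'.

m = 1424
d = (-20, 7);  v_rel = (8, -4),  |v_rel|² = 80
v_rel×d = (8)·(7) − (-4)·(-20) = -24
since m = R²·80 − (-24)²:  R² = (576 + 1424) / 80 = 25
R = √25 = 5  ⇒  r_B = 5 − 4 = 1

rB=1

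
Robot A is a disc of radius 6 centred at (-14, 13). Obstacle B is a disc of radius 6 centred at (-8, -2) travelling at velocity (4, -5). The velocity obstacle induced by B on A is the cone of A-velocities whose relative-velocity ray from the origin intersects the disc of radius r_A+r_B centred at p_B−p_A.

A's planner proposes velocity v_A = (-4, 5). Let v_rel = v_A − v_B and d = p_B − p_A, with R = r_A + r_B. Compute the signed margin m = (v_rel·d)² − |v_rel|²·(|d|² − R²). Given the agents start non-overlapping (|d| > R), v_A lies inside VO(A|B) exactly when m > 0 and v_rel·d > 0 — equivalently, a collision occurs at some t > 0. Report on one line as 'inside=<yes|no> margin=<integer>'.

d = (6, -15),  |d|² = 261;  R = 6+6 = 12,  c = 261−12² = 117
v_rel = (-8, 10),  |v_rel|² = 164;  v_rel·d = (-8)·(6) + (10)·(-15) = -198
164·t² + 396·t + 117 = 0  ⇒  m = (-198)² − 164·117 = 20016
m = 20016 > 0,  v_rel·d = -198 < 0  ⇒  outside

inside=no margin=20016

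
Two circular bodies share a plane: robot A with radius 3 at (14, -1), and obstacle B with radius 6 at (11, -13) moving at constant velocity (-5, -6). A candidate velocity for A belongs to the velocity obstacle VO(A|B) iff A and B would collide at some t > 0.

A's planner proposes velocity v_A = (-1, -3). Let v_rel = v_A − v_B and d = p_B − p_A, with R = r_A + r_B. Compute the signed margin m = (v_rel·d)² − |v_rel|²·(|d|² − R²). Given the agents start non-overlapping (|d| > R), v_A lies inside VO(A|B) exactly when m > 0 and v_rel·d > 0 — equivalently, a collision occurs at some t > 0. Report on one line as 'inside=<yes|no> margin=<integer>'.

d = (-3, -12),  |d|² = 153;  R = 3+6 = 9,  c = 153−9² = 72
v_rel = (4, 3),  |v_rel|² = 25;  v_rel·d = (4)·(-3) + (3)·(-12) = -48
25·t² + 96·t + 72 = 0  ⇒  m = (-48)² − 25·72 = 504
m = 504 > 0,  v_rel·d = -48 < 0  ⇒  outside

inside=no margin=504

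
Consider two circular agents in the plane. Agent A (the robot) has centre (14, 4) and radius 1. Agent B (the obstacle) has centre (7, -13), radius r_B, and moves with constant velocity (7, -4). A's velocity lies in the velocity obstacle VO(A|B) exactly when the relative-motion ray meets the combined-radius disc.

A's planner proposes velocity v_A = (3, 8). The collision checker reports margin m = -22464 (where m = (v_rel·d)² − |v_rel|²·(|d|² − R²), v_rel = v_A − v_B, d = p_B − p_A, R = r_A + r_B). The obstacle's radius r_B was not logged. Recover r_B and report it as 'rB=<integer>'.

m = -22464
d = (-7, -17);  v_rel = (-4, 12),  |v_rel|² = 160
v_rel×d = (-4)·(-17) − (12)·(-7) = 152
since m = R²·160 − 152²:  R² = (23104 + -22464) / 160 = 4
R = √4 = 2  ⇒  r_B = 2 − 1 = 1

rB=1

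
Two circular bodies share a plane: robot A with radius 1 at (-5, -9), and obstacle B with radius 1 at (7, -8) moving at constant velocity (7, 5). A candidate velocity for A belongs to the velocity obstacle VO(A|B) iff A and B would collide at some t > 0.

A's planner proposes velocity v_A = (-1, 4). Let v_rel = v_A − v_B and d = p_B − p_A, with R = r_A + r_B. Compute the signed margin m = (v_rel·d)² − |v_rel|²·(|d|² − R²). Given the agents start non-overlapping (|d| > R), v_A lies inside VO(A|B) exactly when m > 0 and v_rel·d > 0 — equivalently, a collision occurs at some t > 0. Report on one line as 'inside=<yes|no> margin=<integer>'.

d = (12, 1),  |d|² = 145;  R = 1+1 = 2,  c = 145−2² = 141
v_rel = (-8, -1),  |v_rel|² = 65;  v_rel·d = (-8)·(12) + (-1)·(1) = -97
65·t² + 194·t + 141 = 0  ⇒  m = (-97)² − 65·141 = 244
m = 244 > 0,  v_rel·d = -97 < 0  ⇒  outside

inside=no margin=244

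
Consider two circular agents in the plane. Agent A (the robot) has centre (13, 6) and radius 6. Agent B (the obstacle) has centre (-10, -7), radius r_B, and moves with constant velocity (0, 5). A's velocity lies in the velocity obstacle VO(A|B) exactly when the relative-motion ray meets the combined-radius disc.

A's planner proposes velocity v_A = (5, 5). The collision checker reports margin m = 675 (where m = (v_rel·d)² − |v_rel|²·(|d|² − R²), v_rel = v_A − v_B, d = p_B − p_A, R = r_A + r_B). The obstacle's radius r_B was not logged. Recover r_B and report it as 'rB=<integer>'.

m = 675
d = (-23, -13);  v_rel = (5, 0),  |v_rel|² = 25
v_rel×d = (5)·(-13) − (0)·(-23) = -65
since m = R²·25 − (-65)²:  R² = (4225 + 675) / 25 = 196
R = √196 = 14  ⇒  r_B = 14 − 6 = 8

rB=8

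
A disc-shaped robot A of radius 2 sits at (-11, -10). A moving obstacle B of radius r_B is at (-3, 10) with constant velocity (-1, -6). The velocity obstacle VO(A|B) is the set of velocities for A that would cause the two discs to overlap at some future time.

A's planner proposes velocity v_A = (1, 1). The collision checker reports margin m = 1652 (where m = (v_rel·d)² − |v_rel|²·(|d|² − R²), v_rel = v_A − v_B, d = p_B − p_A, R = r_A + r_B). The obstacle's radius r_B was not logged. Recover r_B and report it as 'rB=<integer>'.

m = 1652
d = (8, 20);  v_rel = (2, 7),  |v_rel|² = 53
v_rel×d = (2)·(20) − (7)·(8) = -16
since m = R²·53 − (-16)²:  R² = (256 + 1652) / 53 = 36
R = √36 = 6  ⇒  r_B = 6 − 2 = 4

rB=4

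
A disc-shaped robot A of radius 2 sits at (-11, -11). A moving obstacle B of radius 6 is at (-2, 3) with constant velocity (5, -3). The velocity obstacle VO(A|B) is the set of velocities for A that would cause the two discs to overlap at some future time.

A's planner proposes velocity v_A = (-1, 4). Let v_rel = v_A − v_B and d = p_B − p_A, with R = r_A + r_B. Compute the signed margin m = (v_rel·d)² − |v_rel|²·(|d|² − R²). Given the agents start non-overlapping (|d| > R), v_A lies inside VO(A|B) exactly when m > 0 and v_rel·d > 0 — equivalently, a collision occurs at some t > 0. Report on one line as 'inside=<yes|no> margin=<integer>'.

d = (9, 14),  |d|² = 277;  R = 2+6 = 8,  c = 277−8² = 213
v_rel = (-6, 7),  |v_rel|² = 85;  v_rel·d = (-6)·(9) + (7)·(14) = 44
85·t² − 88·t + 213 = 0  ⇒  m = 44² − 85·213 = -16169
m = -16169 < 0,  v_rel·d = 44 > 0  ⇒  outside

inside=no margin=-16169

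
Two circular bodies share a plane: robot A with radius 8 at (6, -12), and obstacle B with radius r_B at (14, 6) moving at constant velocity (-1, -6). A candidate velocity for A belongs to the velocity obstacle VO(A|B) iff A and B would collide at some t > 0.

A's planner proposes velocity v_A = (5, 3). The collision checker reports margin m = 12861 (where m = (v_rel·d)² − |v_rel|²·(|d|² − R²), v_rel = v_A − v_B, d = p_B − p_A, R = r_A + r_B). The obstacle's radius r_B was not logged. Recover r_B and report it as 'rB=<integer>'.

m = 12861
d = (8, 18);  v_rel = (6, 9),  |v_rel|² = 117
v_rel×d = (6)·(18) − (9)·(8) = 36
since m = R²·117 − 36²:  R² = (1296 + 12861) / 117 = 121
R = √121 = 11  ⇒  r_B = 11 − 8 = 3

rB=3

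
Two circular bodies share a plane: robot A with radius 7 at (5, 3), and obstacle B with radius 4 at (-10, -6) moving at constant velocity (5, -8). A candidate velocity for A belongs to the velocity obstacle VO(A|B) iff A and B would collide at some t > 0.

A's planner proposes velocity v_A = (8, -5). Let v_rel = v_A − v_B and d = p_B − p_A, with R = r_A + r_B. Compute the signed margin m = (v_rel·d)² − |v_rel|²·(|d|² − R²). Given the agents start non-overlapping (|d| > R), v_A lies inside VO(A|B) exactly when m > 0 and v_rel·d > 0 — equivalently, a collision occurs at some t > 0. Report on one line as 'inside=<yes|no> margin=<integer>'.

d = (-15, -9),  |d|² = 306;  R = 7+4 = 11,  c = 306−11² = 185
v_rel = (3, 3),  |v_rel|² = 18;  v_rel·d = (3)·(-15) + (3)·(-9) = -72
18·t² + 144·t + 185 = 0  ⇒  m = (-72)² − 18·185 = 1854
m = 1854 > 0,  v_rel·d = -72 < 0  ⇒  outside

inside=no margin=1854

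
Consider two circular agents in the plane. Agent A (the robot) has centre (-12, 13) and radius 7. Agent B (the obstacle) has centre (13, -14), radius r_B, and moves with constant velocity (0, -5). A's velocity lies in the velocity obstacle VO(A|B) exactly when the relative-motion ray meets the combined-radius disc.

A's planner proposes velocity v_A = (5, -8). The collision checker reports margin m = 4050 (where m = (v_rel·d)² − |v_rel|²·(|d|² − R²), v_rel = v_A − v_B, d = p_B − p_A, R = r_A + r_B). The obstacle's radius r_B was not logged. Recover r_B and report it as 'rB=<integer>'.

m = 4050
d = (25, -27);  v_rel = (5, -3),  |v_rel|² = 34
v_rel×d = (5)·(-27) − (-3)·(25) = -60
since m = R²·34 − (-60)²:  R² = (3600 + 4050) / 34 = 225
R = √225 = 15  ⇒  r_B = 15 − 7 = 8

rB=8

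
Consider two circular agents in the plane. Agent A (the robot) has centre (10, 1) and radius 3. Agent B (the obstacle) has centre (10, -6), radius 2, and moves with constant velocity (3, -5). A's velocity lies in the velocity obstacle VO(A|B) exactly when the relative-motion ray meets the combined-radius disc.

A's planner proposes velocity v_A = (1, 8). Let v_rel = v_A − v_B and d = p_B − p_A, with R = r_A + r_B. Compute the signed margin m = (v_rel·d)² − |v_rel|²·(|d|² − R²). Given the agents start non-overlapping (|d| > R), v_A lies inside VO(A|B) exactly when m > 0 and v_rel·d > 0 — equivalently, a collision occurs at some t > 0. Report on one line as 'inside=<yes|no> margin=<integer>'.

d = (0, -7),  |d|² = 49;  R = 3+2 = 5,  c = 49−5² = 24
v_rel = (-2, 13),  |v_rel|² = 173;  v_rel·d = (-2)·(0) + (13)·(-7) = -91
173·t² + 182·t + 24 = 0  ⇒  m = (-91)² − 173·24 = 4129
m = 4129 > 0,  v_rel·d = -91 < 0  ⇒  outside

inside=no margin=4129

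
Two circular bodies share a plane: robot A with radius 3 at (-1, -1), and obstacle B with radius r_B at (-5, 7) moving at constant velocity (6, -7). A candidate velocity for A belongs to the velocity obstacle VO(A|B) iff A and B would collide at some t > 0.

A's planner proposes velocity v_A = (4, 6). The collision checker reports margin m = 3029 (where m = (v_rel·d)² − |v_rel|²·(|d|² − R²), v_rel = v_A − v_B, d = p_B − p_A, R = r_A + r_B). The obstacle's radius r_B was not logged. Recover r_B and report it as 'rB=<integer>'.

m = 3029
d = (-4, 8);  v_rel = (-2, 13),  |v_rel|² = 173
v_rel×d = (-2)·(8) − (13)·(-4) = 36
since m = R²·173 − 36²:  R² = (1296 + 3029) / 173 = 25
R = √25 = 5  ⇒  r_B = 5 − 3 = 2

rB=2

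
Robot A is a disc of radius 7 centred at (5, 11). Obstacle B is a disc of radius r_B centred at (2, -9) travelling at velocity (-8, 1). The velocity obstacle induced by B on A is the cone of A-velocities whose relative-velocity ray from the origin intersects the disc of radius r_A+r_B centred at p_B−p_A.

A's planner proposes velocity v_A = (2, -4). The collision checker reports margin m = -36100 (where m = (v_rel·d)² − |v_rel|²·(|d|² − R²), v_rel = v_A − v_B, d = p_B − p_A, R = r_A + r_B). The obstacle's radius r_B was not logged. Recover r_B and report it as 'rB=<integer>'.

m = -36100
d = (-3, -20);  v_rel = (10, -5),  |v_rel|² = 125
v_rel×d = (10)·(-20) − (-5)·(-3) = -215
since m = R²·125 − (-215)²:  R² = (46225 + -36100) / 125 = 81
R = √81 = 9  ⇒  r_B = 9 − 7 = 2

rB=2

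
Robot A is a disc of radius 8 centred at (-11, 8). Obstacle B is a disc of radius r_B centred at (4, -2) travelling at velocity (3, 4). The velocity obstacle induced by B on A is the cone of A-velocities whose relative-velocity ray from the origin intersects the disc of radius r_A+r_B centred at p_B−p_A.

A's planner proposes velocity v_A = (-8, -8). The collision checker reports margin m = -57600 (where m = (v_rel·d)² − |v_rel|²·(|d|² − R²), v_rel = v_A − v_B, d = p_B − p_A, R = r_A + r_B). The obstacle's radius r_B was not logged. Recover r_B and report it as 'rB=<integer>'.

m = -57600
d = (15, -10);  v_rel = (-11, -12),  |v_rel|² = 265
v_rel×d = (-11)·(-10) − (-12)·(15) = 290
since m = R²·265 − 290²:  R² = (84100 + -57600) / 265 = 100
R = √100 = 10  ⇒  r_B = 10 − 8 = 2

rB=2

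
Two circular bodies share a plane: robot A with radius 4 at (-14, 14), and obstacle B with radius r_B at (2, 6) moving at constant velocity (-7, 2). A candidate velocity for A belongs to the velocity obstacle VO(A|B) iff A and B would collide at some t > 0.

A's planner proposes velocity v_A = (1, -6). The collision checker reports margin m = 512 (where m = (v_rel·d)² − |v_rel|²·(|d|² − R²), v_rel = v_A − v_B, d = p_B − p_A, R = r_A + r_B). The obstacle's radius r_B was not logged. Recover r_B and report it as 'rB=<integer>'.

m = 512
d = (16, -8);  v_rel = (8, -8),  |v_rel|² = 128
v_rel×d = (8)·(-8) − (-8)·(16) = 64
since m = R²·128 − 64²:  R² = (4096 + 512) / 128 = 36
R = √36 = 6  ⇒  r_B = 6 − 4 = 2

rB=2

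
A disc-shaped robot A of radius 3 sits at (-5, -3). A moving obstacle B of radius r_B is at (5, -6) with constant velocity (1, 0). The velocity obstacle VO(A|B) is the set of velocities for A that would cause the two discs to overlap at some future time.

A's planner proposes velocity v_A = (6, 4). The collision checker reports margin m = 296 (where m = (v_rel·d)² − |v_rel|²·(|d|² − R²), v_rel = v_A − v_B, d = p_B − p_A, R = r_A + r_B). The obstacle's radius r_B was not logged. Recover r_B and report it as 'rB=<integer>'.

m = 296
d = (10, -3);  v_rel = (5, 4),  |v_rel|² = 41
v_rel×d = (5)·(-3) − (4)·(10) = -55
since m = R²·41 − (-55)²:  R² = (3025 + 296) / 41 = 81
R = √81 = 9  ⇒  r_B = 9 − 3 = 6

rB=6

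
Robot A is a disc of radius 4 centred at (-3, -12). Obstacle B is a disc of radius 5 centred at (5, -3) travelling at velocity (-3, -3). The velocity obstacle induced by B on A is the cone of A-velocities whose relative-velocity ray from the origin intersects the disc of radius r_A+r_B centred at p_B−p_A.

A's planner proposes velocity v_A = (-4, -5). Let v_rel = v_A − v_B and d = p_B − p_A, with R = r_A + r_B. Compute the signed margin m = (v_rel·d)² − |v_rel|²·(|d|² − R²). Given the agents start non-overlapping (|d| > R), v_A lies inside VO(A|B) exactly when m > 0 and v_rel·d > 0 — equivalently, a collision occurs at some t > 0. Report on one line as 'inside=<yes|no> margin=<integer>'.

d = (8, 9),  |d|² = 145;  R = 4+5 = 9,  c = 145−9² = 64
v_rel = (-1, -2),  |v_rel|² = 5;  v_rel·d = (-1)·(8) + (-2)·(9) = -26
5·t² + 52·t + 64 = 0  ⇒  m = (-26)² − 5·64 = 356
m = 356 > 0,  v_rel·d = -26 < 0  ⇒  outside

inside=no margin=356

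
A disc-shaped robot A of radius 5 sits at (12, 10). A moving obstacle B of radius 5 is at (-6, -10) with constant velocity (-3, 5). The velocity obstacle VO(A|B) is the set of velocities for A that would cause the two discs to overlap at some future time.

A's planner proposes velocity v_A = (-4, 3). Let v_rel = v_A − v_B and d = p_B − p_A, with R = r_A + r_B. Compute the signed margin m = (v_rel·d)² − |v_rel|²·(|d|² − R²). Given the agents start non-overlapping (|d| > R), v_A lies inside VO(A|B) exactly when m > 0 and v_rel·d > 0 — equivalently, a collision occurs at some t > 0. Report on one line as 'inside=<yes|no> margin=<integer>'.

d = (-18, -20),  |d|² = 724;  R = 5+5 = 10,  c = 724−10² = 624
v_rel = (-1, -2),  |v_rel|² = 5;  v_rel·d = (-1)·(-18) + (-2)·(-20) = 58
5·t² − 116·t + 624 = 0  ⇒  m = 58² − 5·624 = 244
m = 244 > 0,  v_rel·d = 58 > 0  ⇒  inside

inside=yes margin=244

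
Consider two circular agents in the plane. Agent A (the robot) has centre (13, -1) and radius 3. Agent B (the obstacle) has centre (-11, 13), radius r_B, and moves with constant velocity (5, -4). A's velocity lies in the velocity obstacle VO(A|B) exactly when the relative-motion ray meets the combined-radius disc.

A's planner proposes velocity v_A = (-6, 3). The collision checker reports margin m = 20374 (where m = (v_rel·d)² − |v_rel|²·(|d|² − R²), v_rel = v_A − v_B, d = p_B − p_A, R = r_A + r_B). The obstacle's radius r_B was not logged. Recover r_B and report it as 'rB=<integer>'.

m = 20374
d = (-24, 14);  v_rel = (-11, 7),  |v_rel|² = 170
v_rel×d = (-11)·(14) − (7)·(-24) = 14
since m = R²·170 − 14²:  R² = (196 + 20374) / 170 = 121
R = √121 = 11  ⇒  r_B = 11 − 3 = 8

rB=8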